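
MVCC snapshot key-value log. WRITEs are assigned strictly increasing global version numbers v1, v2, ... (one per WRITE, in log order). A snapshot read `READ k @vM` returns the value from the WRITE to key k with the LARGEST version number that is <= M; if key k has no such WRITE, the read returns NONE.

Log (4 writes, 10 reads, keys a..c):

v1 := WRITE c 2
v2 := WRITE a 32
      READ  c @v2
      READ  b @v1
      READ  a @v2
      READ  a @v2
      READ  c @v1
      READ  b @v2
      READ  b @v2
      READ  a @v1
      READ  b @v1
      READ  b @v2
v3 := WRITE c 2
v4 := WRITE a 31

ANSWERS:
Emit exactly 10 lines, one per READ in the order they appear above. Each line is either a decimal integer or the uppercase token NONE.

Answer: 2
NONE
32
32
2
NONE
NONE
NONE
NONE
NONE

Derivation:
v1: WRITE c=2  (c history now [(1, 2)])
v2: WRITE a=32  (a history now [(2, 32)])
READ c @v2: history=[(1, 2)] -> pick v1 -> 2
READ b @v1: history=[] -> no version <= 1 -> NONE
READ a @v2: history=[(2, 32)] -> pick v2 -> 32
READ a @v2: history=[(2, 32)] -> pick v2 -> 32
READ c @v1: history=[(1, 2)] -> pick v1 -> 2
READ b @v2: history=[] -> no version <= 2 -> NONE
READ b @v2: history=[] -> no version <= 2 -> NONE
READ a @v1: history=[(2, 32)] -> no version <= 1 -> NONE
READ b @v1: history=[] -> no version <= 1 -> NONE
READ b @v2: history=[] -> no version <= 2 -> NONE
v3: WRITE c=2  (c history now [(1, 2), (3, 2)])
v4: WRITE a=31  (a history now [(2, 32), (4, 31)])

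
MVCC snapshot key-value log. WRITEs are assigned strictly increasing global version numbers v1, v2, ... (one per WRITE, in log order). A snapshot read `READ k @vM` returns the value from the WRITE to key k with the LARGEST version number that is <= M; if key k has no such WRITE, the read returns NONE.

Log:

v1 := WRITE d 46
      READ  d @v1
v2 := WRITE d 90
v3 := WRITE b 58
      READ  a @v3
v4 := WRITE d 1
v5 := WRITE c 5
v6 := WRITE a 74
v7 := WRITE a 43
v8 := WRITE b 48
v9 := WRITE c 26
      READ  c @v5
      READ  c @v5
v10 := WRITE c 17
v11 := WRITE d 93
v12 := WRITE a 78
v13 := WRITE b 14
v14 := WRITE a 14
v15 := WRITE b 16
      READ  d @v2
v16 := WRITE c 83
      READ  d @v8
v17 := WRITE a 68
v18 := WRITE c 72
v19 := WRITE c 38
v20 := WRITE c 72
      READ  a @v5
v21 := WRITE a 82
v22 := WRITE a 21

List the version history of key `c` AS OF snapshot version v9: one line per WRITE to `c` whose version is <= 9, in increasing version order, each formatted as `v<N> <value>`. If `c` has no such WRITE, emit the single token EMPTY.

Answer: v5 5
v9 26

Derivation:
Scan writes for key=c with version <= 9:
  v1 WRITE d 46 -> skip
  v2 WRITE d 90 -> skip
  v3 WRITE b 58 -> skip
  v4 WRITE d 1 -> skip
  v5 WRITE c 5 -> keep
  v6 WRITE a 74 -> skip
  v7 WRITE a 43 -> skip
  v8 WRITE b 48 -> skip
  v9 WRITE c 26 -> keep
  v10 WRITE c 17 -> drop (> snap)
  v11 WRITE d 93 -> skip
  v12 WRITE a 78 -> skip
  v13 WRITE b 14 -> skip
  v14 WRITE a 14 -> skip
  v15 WRITE b 16 -> skip
  v16 WRITE c 83 -> drop (> snap)
  v17 WRITE a 68 -> skip
  v18 WRITE c 72 -> drop (> snap)
  v19 WRITE c 38 -> drop (> snap)
  v20 WRITE c 72 -> drop (> snap)
  v21 WRITE a 82 -> skip
  v22 WRITE a 21 -> skip
Collected: [(5, 5), (9, 26)]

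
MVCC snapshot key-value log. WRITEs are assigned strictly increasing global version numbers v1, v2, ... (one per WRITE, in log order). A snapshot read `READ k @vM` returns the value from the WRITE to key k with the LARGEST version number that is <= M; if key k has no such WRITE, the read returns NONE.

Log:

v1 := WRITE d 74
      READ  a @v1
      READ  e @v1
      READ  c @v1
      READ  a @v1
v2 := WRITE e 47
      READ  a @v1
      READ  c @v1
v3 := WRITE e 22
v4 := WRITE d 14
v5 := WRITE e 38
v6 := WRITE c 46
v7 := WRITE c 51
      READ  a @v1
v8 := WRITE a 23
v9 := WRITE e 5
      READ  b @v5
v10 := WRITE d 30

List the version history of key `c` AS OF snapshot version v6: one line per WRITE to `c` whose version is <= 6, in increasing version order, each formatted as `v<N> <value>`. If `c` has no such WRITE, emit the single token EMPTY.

Answer: v6 46

Derivation:
Scan writes for key=c with version <= 6:
  v1 WRITE d 74 -> skip
  v2 WRITE e 47 -> skip
  v3 WRITE e 22 -> skip
  v4 WRITE d 14 -> skip
  v5 WRITE e 38 -> skip
  v6 WRITE c 46 -> keep
  v7 WRITE c 51 -> drop (> snap)
  v8 WRITE a 23 -> skip
  v9 WRITE e 5 -> skip
  v10 WRITE d 30 -> skip
Collected: [(6, 46)]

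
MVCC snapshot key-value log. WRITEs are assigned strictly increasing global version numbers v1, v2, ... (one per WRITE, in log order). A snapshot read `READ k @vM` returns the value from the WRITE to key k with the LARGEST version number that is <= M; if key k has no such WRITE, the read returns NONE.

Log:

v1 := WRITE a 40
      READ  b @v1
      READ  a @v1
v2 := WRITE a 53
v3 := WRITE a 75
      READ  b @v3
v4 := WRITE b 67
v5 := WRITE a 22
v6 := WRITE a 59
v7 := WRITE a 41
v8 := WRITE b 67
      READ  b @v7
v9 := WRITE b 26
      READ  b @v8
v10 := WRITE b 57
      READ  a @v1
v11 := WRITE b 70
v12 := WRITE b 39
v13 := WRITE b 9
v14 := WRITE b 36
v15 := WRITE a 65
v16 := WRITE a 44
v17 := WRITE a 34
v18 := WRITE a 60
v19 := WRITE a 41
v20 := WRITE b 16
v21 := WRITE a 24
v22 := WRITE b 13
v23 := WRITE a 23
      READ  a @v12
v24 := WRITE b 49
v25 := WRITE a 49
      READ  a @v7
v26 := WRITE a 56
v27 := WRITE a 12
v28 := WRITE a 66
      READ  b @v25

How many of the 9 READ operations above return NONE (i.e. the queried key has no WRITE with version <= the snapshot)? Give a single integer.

Answer: 2

Derivation:
v1: WRITE a=40  (a history now [(1, 40)])
READ b @v1: history=[] -> no version <= 1 -> NONE
READ a @v1: history=[(1, 40)] -> pick v1 -> 40
v2: WRITE a=53  (a history now [(1, 40), (2, 53)])
v3: WRITE a=75  (a history now [(1, 40), (2, 53), (3, 75)])
READ b @v3: history=[] -> no version <= 3 -> NONE
v4: WRITE b=67  (b history now [(4, 67)])
v5: WRITE a=22  (a history now [(1, 40), (2, 53), (3, 75), (5, 22)])
v6: WRITE a=59  (a history now [(1, 40), (2, 53), (3, 75), (5, 22), (6, 59)])
v7: WRITE a=41  (a history now [(1, 40), (2, 53), (3, 75), (5, 22), (6, 59), (7, 41)])
v8: WRITE b=67  (b history now [(4, 67), (8, 67)])
READ b @v7: history=[(4, 67), (8, 67)] -> pick v4 -> 67
v9: WRITE b=26  (b history now [(4, 67), (8, 67), (9, 26)])
READ b @v8: history=[(4, 67), (8, 67), (9, 26)] -> pick v8 -> 67
v10: WRITE b=57  (b history now [(4, 67), (8, 67), (9, 26), (10, 57)])
READ a @v1: history=[(1, 40), (2, 53), (3, 75), (5, 22), (6, 59), (7, 41)] -> pick v1 -> 40
v11: WRITE b=70  (b history now [(4, 67), (8, 67), (9, 26), (10, 57), (11, 70)])
v12: WRITE b=39  (b history now [(4, 67), (8, 67), (9, 26), (10, 57), (11, 70), (12, 39)])
v13: WRITE b=9  (b history now [(4, 67), (8, 67), (9, 26), (10, 57), (11, 70), (12, 39), (13, 9)])
v14: WRITE b=36  (b history now [(4, 67), (8, 67), (9, 26), (10, 57), (11, 70), (12, 39), (13, 9), (14, 36)])
v15: WRITE a=65  (a history now [(1, 40), (2, 53), (3, 75), (5, 22), (6, 59), (7, 41), (15, 65)])
v16: WRITE a=44  (a history now [(1, 40), (2, 53), (3, 75), (5, 22), (6, 59), (7, 41), (15, 65), (16, 44)])
v17: WRITE a=34  (a history now [(1, 40), (2, 53), (3, 75), (5, 22), (6, 59), (7, 41), (15, 65), (16, 44), (17, 34)])
v18: WRITE a=60  (a history now [(1, 40), (2, 53), (3, 75), (5, 22), (6, 59), (7, 41), (15, 65), (16, 44), (17, 34), (18, 60)])
v19: WRITE a=41  (a history now [(1, 40), (2, 53), (3, 75), (5, 22), (6, 59), (7, 41), (15, 65), (16, 44), (17, 34), (18, 60), (19, 41)])
v20: WRITE b=16  (b history now [(4, 67), (8, 67), (9, 26), (10, 57), (11, 70), (12, 39), (13, 9), (14, 36), (20, 16)])
v21: WRITE a=24  (a history now [(1, 40), (2, 53), (3, 75), (5, 22), (6, 59), (7, 41), (15, 65), (16, 44), (17, 34), (18, 60), (19, 41), (21, 24)])
v22: WRITE b=13  (b history now [(4, 67), (8, 67), (9, 26), (10, 57), (11, 70), (12, 39), (13, 9), (14, 36), (20, 16), (22, 13)])
v23: WRITE a=23  (a history now [(1, 40), (2, 53), (3, 75), (5, 22), (6, 59), (7, 41), (15, 65), (16, 44), (17, 34), (18, 60), (19, 41), (21, 24), (23, 23)])
READ a @v12: history=[(1, 40), (2, 53), (3, 75), (5, 22), (6, 59), (7, 41), (15, 65), (16, 44), (17, 34), (18, 60), (19, 41), (21, 24), (23, 23)] -> pick v7 -> 41
v24: WRITE b=49  (b history now [(4, 67), (8, 67), (9, 26), (10, 57), (11, 70), (12, 39), (13, 9), (14, 36), (20, 16), (22, 13), (24, 49)])
v25: WRITE a=49  (a history now [(1, 40), (2, 53), (3, 75), (5, 22), (6, 59), (7, 41), (15, 65), (16, 44), (17, 34), (18, 60), (19, 41), (21, 24), (23, 23), (25, 49)])
READ a @v7: history=[(1, 40), (2, 53), (3, 75), (5, 22), (6, 59), (7, 41), (15, 65), (16, 44), (17, 34), (18, 60), (19, 41), (21, 24), (23, 23), (25, 49)] -> pick v7 -> 41
v26: WRITE a=56  (a history now [(1, 40), (2, 53), (3, 75), (5, 22), (6, 59), (7, 41), (15, 65), (16, 44), (17, 34), (18, 60), (19, 41), (21, 24), (23, 23), (25, 49), (26, 56)])
v27: WRITE a=12  (a history now [(1, 40), (2, 53), (3, 75), (5, 22), (6, 59), (7, 41), (15, 65), (16, 44), (17, 34), (18, 60), (19, 41), (21, 24), (23, 23), (25, 49), (26, 56), (27, 12)])
v28: WRITE a=66  (a history now [(1, 40), (2, 53), (3, 75), (5, 22), (6, 59), (7, 41), (15, 65), (16, 44), (17, 34), (18, 60), (19, 41), (21, 24), (23, 23), (25, 49), (26, 56), (27, 12), (28, 66)])
READ b @v25: history=[(4, 67), (8, 67), (9, 26), (10, 57), (11, 70), (12, 39), (13, 9), (14, 36), (20, 16), (22, 13), (24, 49)] -> pick v24 -> 49
Read results in order: ['NONE', '40', 'NONE', '67', '67', '40', '41', '41', '49']
NONE count = 2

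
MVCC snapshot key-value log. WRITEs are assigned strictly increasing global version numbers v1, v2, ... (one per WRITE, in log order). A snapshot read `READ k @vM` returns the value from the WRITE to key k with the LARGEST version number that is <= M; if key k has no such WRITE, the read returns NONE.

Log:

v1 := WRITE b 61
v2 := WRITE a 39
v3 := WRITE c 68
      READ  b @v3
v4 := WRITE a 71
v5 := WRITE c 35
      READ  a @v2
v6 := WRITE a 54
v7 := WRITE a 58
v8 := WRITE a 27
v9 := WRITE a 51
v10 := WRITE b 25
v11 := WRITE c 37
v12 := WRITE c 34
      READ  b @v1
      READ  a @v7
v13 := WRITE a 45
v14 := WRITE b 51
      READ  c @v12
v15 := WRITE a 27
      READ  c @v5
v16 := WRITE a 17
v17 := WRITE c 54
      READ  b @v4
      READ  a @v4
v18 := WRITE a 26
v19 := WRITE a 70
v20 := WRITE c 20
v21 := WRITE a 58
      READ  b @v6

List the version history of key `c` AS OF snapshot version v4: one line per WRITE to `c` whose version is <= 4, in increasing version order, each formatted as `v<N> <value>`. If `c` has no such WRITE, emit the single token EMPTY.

Answer: v3 68

Derivation:
Scan writes for key=c with version <= 4:
  v1 WRITE b 61 -> skip
  v2 WRITE a 39 -> skip
  v3 WRITE c 68 -> keep
  v4 WRITE a 71 -> skip
  v5 WRITE c 35 -> drop (> snap)
  v6 WRITE a 54 -> skip
  v7 WRITE a 58 -> skip
  v8 WRITE a 27 -> skip
  v9 WRITE a 51 -> skip
  v10 WRITE b 25 -> skip
  v11 WRITE c 37 -> drop (> snap)
  v12 WRITE c 34 -> drop (> snap)
  v13 WRITE a 45 -> skip
  v14 WRITE b 51 -> skip
  v15 WRITE a 27 -> skip
  v16 WRITE a 17 -> skip
  v17 WRITE c 54 -> drop (> snap)
  v18 WRITE a 26 -> skip
  v19 WRITE a 70 -> skip
  v20 WRITE c 20 -> drop (> snap)
  v21 WRITE a 58 -> skip
Collected: [(3, 68)]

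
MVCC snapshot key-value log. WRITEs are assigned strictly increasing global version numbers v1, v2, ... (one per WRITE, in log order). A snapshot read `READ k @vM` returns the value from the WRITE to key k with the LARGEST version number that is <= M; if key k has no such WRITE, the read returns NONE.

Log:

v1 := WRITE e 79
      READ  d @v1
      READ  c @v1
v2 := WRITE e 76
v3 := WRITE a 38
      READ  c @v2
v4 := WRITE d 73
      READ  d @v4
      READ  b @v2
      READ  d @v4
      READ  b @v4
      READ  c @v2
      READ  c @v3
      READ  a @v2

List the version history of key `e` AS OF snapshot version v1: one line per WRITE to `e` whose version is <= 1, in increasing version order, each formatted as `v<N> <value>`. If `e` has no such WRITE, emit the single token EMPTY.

Scan writes for key=e with version <= 1:
  v1 WRITE e 79 -> keep
  v2 WRITE e 76 -> drop (> snap)
  v3 WRITE a 38 -> skip
  v4 WRITE d 73 -> skip
Collected: [(1, 79)]

Answer: v1 79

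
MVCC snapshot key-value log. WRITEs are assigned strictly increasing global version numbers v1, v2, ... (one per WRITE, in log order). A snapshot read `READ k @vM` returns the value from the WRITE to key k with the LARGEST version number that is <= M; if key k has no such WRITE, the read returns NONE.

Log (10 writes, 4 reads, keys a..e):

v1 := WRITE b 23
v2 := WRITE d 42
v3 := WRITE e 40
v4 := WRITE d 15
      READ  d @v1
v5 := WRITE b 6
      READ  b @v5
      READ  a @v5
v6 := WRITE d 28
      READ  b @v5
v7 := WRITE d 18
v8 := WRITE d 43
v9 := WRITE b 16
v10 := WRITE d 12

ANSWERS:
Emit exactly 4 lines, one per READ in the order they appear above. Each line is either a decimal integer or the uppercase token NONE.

v1: WRITE b=23  (b history now [(1, 23)])
v2: WRITE d=42  (d history now [(2, 42)])
v3: WRITE e=40  (e history now [(3, 40)])
v4: WRITE d=15  (d history now [(2, 42), (4, 15)])
READ d @v1: history=[(2, 42), (4, 15)] -> no version <= 1 -> NONE
v5: WRITE b=6  (b history now [(1, 23), (5, 6)])
READ b @v5: history=[(1, 23), (5, 6)] -> pick v5 -> 6
READ a @v5: history=[] -> no version <= 5 -> NONE
v6: WRITE d=28  (d history now [(2, 42), (4, 15), (6, 28)])
READ b @v5: history=[(1, 23), (5, 6)] -> pick v5 -> 6
v7: WRITE d=18  (d history now [(2, 42), (4, 15), (6, 28), (7, 18)])
v8: WRITE d=43  (d history now [(2, 42), (4, 15), (6, 28), (7, 18), (8, 43)])
v9: WRITE b=16  (b history now [(1, 23), (5, 6), (9, 16)])
v10: WRITE d=12  (d history now [(2, 42), (4, 15), (6, 28), (7, 18), (8, 43), (10, 12)])

Answer: NONE
6
NONE
6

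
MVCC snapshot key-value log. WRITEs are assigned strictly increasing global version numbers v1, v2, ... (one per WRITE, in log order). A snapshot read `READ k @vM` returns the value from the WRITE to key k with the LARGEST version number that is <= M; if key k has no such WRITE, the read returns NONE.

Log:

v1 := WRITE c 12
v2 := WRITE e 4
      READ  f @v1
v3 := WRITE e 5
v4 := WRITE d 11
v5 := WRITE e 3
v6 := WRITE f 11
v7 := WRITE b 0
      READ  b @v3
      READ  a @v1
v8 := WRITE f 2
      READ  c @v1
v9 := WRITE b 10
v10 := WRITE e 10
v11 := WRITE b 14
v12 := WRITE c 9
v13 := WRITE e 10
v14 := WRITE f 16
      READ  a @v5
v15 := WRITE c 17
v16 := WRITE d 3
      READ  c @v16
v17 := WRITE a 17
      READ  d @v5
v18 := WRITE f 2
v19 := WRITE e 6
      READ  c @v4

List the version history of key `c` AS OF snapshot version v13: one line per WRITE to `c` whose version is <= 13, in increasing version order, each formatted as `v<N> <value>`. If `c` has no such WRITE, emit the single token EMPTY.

Scan writes for key=c with version <= 13:
  v1 WRITE c 12 -> keep
  v2 WRITE e 4 -> skip
  v3 WRITE e 5 -> skip
  v4 WRITE d 11 -> skip
  v5 WRITE e 3 -> skip
  v6 WRITE f 11 -> skip
  v7 WRITE b 0 -> skip
  v8 WRITE f 2 -> skip
  v9 WRITE b 10 -> skip
  v10 WRITE e 10 -> skip
  v11 WRITE b 14 -> skip
  v12 WRITE c 9 -> keep
  v13 WRITE e 10 -> skip
  v14 WRITE f 16 -> skip
  v15 WRITE c 17 -> drop (> snap)
  v16 WRITE d 3 -> skip
  v17 WRITE a 17 -> skip
  v18 WRITE f 2 -> skip
  v19 WRITE e 6 -> skip
Collected: [(1, 12), (12, 9)]

Answer: v1 12
v12 9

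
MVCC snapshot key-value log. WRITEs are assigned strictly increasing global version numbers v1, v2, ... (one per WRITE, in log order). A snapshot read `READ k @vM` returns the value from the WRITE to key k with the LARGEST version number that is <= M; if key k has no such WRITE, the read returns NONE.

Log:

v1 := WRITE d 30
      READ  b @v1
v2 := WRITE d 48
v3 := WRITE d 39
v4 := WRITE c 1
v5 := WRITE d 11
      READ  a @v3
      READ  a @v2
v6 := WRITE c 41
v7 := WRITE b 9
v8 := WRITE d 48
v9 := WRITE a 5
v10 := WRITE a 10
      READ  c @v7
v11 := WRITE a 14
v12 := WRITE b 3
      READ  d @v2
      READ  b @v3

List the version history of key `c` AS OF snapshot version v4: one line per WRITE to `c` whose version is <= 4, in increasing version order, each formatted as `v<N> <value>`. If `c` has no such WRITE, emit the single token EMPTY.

Answer: v4 1

Derivation:
Scan writes for key=c with version <= 4:
  v1 WRITE d 30 -> skip
  v2 WRITE d 48 -> skip
  v3 WRITE d 39 -> skip
  v4 WRITE c 1 -> keep
  v5 WRITE d 11 -> skip
  v6 WRITE c 41 -> drop (> snap)
  v7 WRITE b 9 -> skip
  v8 WRITE d 48 -> skip
  v9 WRITE a 5 -> skip
  v10 WRITE a 10 -> skip
  v11 WRITE a 14 -> skip
  v12 WRITE b 3 -> skip
Collected: [(4, 1)]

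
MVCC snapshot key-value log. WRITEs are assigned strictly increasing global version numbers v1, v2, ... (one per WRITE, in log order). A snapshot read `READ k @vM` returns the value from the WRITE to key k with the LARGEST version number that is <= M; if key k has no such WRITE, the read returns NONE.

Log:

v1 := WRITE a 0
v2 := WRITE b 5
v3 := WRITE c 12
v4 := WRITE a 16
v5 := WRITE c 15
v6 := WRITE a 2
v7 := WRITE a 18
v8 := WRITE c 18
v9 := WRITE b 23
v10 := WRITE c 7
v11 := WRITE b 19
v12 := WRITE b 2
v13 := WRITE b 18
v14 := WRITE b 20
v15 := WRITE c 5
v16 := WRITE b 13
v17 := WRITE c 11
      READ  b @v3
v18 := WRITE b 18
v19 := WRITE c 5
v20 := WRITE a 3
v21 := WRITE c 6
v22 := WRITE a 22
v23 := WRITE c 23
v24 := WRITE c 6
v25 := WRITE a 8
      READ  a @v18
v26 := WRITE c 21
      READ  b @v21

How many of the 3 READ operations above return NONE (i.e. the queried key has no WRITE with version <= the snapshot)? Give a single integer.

v1: WRITE a=0  (a history now [(1, 0)])
v2: WRITE b=5  (b history now [(2, 5)])
v3: WRITE c=12  (c history now [(3, 12)])
v4: WRITE a=16  (a history now [(1, 0), (4, 16)])
v5: WRITE c=15  (c history now [(3, 12), (5, 15)])
v6: WRITE a=2  (a history now [(1, 0), (4, 16), (6, 2)])
v7: WRITE a=18  (a history now [(1, 0), (4, 16), (6, 2), (7, 18)])
v8: WRITE c=18  (c history now [(3, 12), (5, 15), (8, 18)])
v9: WRITE b=23  (b history now [(2, 5), (9, 23)])
v10: WRITE c=7  (c history now [(3, 12), (5, 15), (8, 18), (10, 7)])
v11: WRITE b=19  (b history now [(2, 5), (9, 23), (11, 19)])
v12: WRITE b=2  (b history now [(2, 5), (9, 23), (11, 19), (12, 2)])
v13: WRITE b=18  (b history now [(2, 5), (9, 23), (11, 19), (12, 2), (13, 18)])
v14: WRITE b=20  (b history now [(2, 5), (9, 23), (11, 19), (12, 2), (13, 18), (14, 20)])
v15: WRITE c=5  (c history now [(3, 12), (5, 15), (8, 18), (10, 7), (15, 5)])
v16: WRITE b=13  (b history now [(2, 5), (9, 23), (11, 19), (12, 2), (13, 18), (14, 20), (16, 13)])
v17: WRITE c=11  (c history now [(3, 12), (5, 15), (8, 18), (10, 7), (15, 5), (17, 11)])
READ b @v3: history=[(2, 5), (9, 23), (11, 19), (12, 2), (13, 18), (14, 20), (16, 13)] -> pick v2 -> 5
v18: WRITE b=18  (b history now [(2, 5), (9, 23), (11, 19), (12, 2), (13, 18), (14, 20), (16, 13), (18, 18)])
v19: WRITE c=5  (c history now [(3, 12), (5, 15), (8, 18), (10, 7), (15, 5), (17, 11), (19, 5)])
v20: WRITE a=3  (a history now [(1, 0), (4, 16), (6, 2), (7, 18), (20, 3)])
v21: WRITE c=6  (c history now [(3, 12), (5, 15), (8, 18), (10, 7), (15, 5), (17, 11), (19, 5), (21, 6)])
v22: WRITE a=22  (a history now [(1, 0), (4, 16), (6, 2), (7, 18), (20, 3), (22, 22)])
v23: WRITE c=23  (c history now [(3, 12), (5, 15), (8, 18), (10, 7), (15, 5), (17, 11), (19, 5), (21, 6), (23, 23)])
v24: WRITE c=6  (c history now [(3, 12), (5, 15), (8, 18), (10, 7), (15, 5), (17, 11), (19, 5), (21, 6), (23, 23), (24, 6)])
v25: WRITE a=8  (a history now [(1, 0), (4, 16), (6, 2), (7, 18), (20, 3), (22, 22), (25, 8)])
READ a @v18: history=[(1, 0), (4, 16), (6, 2), (7, 18), (20, 3), (22, 22), (25, 8)] -> pick v7 -> 18
v26: WRITE c=21  (c history now [(3, 12), (5, 15), (8, 18), (10, 7), (15, 5), (17, 11), (19, 5), (21, 6), (23, 23), (24, 6), (26, 21)])
READ b @v21: history=[(2, 5), (9, 23), (11, 19), (12, 2), (13, 18), (14, 20), (16, 13), (18, 18)] -> pick v18 -> 18
Read results in order: ['5', '18', '18']
NONE count = 0

Answer: 0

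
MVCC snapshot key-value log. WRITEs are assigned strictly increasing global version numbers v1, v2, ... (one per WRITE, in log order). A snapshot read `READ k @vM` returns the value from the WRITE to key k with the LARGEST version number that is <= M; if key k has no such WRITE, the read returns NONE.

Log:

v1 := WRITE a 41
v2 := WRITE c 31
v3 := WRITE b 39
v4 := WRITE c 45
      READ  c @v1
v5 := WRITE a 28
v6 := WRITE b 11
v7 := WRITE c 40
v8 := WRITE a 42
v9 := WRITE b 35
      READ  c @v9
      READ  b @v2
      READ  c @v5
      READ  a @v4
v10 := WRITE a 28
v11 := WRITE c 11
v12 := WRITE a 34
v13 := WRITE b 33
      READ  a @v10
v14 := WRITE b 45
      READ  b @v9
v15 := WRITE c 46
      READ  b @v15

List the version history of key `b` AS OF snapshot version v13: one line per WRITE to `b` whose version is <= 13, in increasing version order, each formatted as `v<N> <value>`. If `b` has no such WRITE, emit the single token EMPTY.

Answer: v3 39
v6 11
v9 35
v13 33

Derivation:
Scan writes for key=b with version <= 13:
  v1 WRITE a 41 -> skip
  v2 WRITE c 31 -> skip
  v3 WRITE b 39 -> keep
  v4 WRITE c 45 -> skip
  v5 WRITE a 28 -> skip
  v6 WRITE b 11 -> keep
  v7 WRITE c 40 -> skip
  v8 WRITE a 42 -> skip
  v9 WRITE b 35 -> keep
  v10 WRITE a 28 -> skip
  v11 WRITE c 11 -> skip
  v12 WRITE a 34 -> skip
  v13 WRITE b 33 -> keep
  v14 WRITE b 45 -> drop (> snap)
  v15 WRITE c 46 -> skip
Collected: [(3, 39), (6, 11), (9, 35), (13, 33)]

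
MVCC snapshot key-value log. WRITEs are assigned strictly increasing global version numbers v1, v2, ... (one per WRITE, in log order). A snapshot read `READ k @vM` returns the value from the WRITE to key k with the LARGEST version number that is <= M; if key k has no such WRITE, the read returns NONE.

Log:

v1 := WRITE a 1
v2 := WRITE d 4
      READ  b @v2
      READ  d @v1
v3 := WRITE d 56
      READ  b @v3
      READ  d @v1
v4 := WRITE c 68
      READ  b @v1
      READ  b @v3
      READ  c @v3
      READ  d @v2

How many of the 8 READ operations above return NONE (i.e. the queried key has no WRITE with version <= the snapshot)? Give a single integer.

Answer: 7

Derivation:
v1: WRITE a=1  (a history now [(1, 1)])
v2: WRITE d=4  (d history now [(2, 4)])
READ b @v2: history=[] -> no version <= 2 -> NONE
READ d @v1: history=[(2, 4)] -> no version <= 1 -> NONE
v3: WRITE d=56  (d history now [(2, 4), (3, 56)])
READ b @v3: history=[] -> no version <= 3 -> NONE
READ d @v1: history=[(2, 4), (3, 56)] -> no version <= 1 -> NONE
v4: WRITE c=68  (c history now [(4, 68)])
READ b @v1: history=[] -> no version <= 1 -> NONE
READ b @v3: history=[] -> no version <= 3 -> NONE
READ c @v3: history=[(4, 68)] -> no version <= 3 -> NONE
READ d @v2: history=[(2, 4), (3, 56)] -> pick v2 -> 4
Read results in order: ['NONE', 'NONE', 'NONE', 'NONE', 'NONE', 'NONE', 'NONE', '4']
NONE count = 7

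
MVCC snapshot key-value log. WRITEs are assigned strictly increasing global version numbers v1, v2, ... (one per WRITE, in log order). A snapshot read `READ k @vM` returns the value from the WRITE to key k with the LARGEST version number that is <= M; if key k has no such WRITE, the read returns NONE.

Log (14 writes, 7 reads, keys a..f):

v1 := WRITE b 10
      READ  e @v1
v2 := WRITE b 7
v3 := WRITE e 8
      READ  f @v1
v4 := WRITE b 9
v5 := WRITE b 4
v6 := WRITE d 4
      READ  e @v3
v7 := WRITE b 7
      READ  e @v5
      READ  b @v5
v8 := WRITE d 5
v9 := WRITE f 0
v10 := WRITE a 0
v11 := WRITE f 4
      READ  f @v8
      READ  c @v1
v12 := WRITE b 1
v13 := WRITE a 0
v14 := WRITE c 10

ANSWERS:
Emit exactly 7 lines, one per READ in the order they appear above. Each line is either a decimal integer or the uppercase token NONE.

v1: WRITE b=10  (b history now [(1, 10)])
READ e @v1: history=[] -> no version <= 1 -> NONE
v2: WRITE b=7  (b history now [(1, 10), (2, 7)])
v3: WRITE e=8  (e history now [(3, 8)])
READ f @v1: history=[] -> no version <= 1 -> NONE
v4: WRITE b=9  (b history now [(1, 10), (2, 7), (4, 9)])
v5: WRITE b=4  (b history now [(1, 10), (2, 7), (4, 9), (5, 4)])
v6: WRITE d=4  (d history now [(6, 4)])
READ e @v3: history=[(3, 8)] -> pick v3 -> 8
v7: WRITE b=7  (b history now [(1, 10), (2, 7), (4, 9), (5, 4), (7, 7)])
READ e @v5: history=[(3, 8)] -> pick v3 -> 8
READ b @v5: history=[(1, 10), (2, 7), (4, 9), (5, 4), (7, 7)] -> pick v5 -> 4
v8: WRITE d=5  (d history now [(6, 4), (8, 5)])
v9: WRITE f=0  (f history now [(9, 0)])
v10: WRITE a=0  (a history now [(10, 0)])
v11: WRITE f=4  (f history now [(9, 0), (11, 4)])
READ f @v8: history=[(9, 0), (11, 4)] -> no version <= 8 -> NONE
READ c @v1: history=[] -> no version <= 1 -> NONE
v12: WRITE b=1  (b history now [(1, 10), (2, 7), (4, 9), (5, 4), (7, 7), (12, 1)])
v13: WRITE a=0  (a history now [(10, 0), (13, 0)])
v14: WRITE c=10  (c history now [(14, 10)])

Answer: NONE
NONE
8
8
4
NONE
NONE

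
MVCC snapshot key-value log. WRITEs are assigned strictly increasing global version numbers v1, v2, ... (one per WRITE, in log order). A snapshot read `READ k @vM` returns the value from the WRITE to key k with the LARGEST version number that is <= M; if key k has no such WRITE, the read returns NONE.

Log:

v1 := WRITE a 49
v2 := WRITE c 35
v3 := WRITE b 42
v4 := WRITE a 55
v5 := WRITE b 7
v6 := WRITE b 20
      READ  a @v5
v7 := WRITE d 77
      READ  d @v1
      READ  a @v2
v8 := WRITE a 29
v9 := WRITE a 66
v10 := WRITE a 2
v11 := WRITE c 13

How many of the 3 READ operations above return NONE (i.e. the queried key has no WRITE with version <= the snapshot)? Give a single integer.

v1: WRITE a=49  (a history now [(1, 49)])
v2: WRITE c=35  (c history now [(2, 35)])
v3: WRITE b=42  (b history now [(3, 42)])
v4: WRITE a=55  (a history now [(1, 49), (4, 55)])
v5: WRITE b=7  (b history now [(3, 42), (5, 7)])
v6: WRITE b=20  (b history now [(3, 42), (5, 7), (6, 20)])
READ a @v5: history=[(1, 49), (4, 55)] -> pick v4 -> 55
v7: WRITE d=77  (d history now [(7, 77)])
READ d @v1: history=[(7, 77)] -> no version <= 1 -> NONE
READ a @v2: history=[(1, 49), (4, 55)] -> pick v1 -> 49
v8: WRITE a=29  (a history now [(1, 49), (4, 55), (8, 29)])
v9: WRITE a=66  (a history now [(1, 49), (4, 55), (8, 29), (9, 66)])
v10: WRITE a=2  (a history now [(1, 49), (4, 55), (8, 29), (9, 66), (10, 2)])
v11: WRITE c=13  (c history now [(2, 35), (11, 13)])
Read results in order: ['55', 'NONE', '49']
NONE count = 1

Answer: 1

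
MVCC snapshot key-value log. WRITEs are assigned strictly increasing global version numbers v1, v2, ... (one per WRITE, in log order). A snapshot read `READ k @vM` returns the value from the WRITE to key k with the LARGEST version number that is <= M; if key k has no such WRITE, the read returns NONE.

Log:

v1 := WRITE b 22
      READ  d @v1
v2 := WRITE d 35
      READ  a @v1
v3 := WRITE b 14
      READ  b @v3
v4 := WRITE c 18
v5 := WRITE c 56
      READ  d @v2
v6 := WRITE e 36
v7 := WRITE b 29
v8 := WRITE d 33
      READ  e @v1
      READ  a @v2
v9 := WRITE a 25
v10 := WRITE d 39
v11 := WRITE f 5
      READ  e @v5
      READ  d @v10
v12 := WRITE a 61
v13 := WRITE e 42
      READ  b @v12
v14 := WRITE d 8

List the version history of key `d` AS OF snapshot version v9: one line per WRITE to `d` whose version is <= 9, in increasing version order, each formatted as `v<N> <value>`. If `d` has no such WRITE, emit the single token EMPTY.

Answer: v2 35
v8 33

Derivation:
Scan writes for key=d with version <= 9:
  v1 WRITE b 22 -> skip
  v2 WRITE d 35 -> keep
  v3 WRITE b 14 -> skip
  v4 WRITE c 18 -> skip
  v5 WRITE c 56 -> skip
  v6 WRITE e 36 -> skip
  v7 WRITE b 29 -> skip
  v8 WRITE d 33 -> keep
  v9 WRITE a 25 -> skip
  v10 WRITE d 39 -> drop (> snap)
  v11 WRITE f 5 -> skip
  v12 WRITE a 61 -> skip
  v13 WRITE e 42 -> skip
  v14 WRITE d 8 -> drop (> snap)
Collected: [(2, 35), (8, 33)]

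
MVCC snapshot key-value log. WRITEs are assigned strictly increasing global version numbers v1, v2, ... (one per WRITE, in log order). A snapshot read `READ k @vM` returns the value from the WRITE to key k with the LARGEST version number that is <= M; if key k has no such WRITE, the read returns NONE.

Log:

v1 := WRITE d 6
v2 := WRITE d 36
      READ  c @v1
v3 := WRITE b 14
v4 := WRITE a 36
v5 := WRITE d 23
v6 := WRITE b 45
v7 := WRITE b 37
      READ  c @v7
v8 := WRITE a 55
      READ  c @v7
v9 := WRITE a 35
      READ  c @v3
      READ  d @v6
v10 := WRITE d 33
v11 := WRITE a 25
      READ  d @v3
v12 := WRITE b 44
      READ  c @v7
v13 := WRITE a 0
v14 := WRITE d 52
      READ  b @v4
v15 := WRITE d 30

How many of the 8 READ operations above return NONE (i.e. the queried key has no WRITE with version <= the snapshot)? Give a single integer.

Answer: 5

Derivation:
v1: WRITE d=6  (d history now [(1, 6)])
v2: WRITE d=36  (d history now [(1, 6), (2, 36)])
READ c @v1: history=[] -> no version <= 1 -> NONE
v3: WRITE b=14  (b history now [(3, 14)])
v4: WRITE a=36  (a history now [(4, 36)])
v5: WRITE d=23  (d history now [(1, 6), (2, 36), (5, 23)])
v6: WRITE b=45  (b history now [(3, 14), (6, 45)])
v7: WRITE b=37  (b history now [(3, 14), (6, 45), (7, 37)])
READ c @v7: history=[] -> no version <= 7 -> NONE
v8: WRITE a=55  (a history now [(4, 36), (8, 55)])
READ c @v7: history=[] -> no version <= 7 -> NONE
v9: WRITE a=35  (a history now [(4, 36), (8, 55), (9, 35)])
READ c @v3: history=[] -> no version <= 3 -> NONE
READ d @v6: history=[(1, 6), (2, 36), (5, 23)] -> pick v5 -> 23
v10: WRITE d=33  (d history now [(1, 6), (2, 36), (5, 23), (10, 33)])
v11: WRITE a=25  (a history now [(4, 36), (8, 55), (9, 35), (11, 25)])
READ d @v3: history=[(1, 6), (2, 36), (5, 23), (10, 33)] -> pick v2 -> 36
v12: WRITE b=44  (b history now [(3, 14), (6, 45), (7, 37), (12, 44)])
READ c @v7: history=[] -> no version <= 7 -> NONE
v13: WRITE a=0  (a history now [(4, 36), (8, 55), (9, 35), (11, 25), (13, 0)])
v14: WRITE d=52  (d history now [(1, 6), (2, 36), (5, 23), (10, 33), (14, 52)])
READ b @v4: history=[(3, 14), (6, 45), (7, 37), (12, 44)] -> pick v3 -> 14
v15: WRITE d=30  (d history now [(1, 6), (2, 36), (5, 23), (10, 33), (14, 52), (15, 30)])
Read results in order: ['NONE', 'NONE', 'NONE', 'NONE', '23', '36', 'NONE', '14']
NONE count = 5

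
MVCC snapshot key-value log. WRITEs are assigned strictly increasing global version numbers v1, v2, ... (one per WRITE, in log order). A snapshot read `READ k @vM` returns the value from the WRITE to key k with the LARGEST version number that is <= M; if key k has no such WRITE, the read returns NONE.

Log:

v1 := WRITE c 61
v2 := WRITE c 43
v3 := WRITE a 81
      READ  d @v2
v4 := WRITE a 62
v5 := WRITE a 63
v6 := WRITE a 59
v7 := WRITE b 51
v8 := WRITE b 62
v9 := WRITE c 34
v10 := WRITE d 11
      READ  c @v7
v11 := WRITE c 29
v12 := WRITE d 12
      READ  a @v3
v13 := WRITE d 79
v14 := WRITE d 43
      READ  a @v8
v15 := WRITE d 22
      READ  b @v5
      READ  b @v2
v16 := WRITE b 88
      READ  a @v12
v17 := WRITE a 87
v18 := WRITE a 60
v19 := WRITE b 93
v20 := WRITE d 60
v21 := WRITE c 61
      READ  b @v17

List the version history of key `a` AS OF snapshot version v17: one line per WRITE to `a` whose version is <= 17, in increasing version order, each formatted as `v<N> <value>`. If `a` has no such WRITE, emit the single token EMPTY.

Scan writes for key=a with version <= 17:
  v1 WRITE c 61 -> skip
  v2 WRITE c 43 -> skip
  v3 WRITE a 81 -> keep
  v4 WRITE a 62 -> keep
  v5 WRITE a 63 -> keep
  v6 WRITE a 59 -> keep
  v7 WRITE b 51 -> skip
  v8 WRITE b 62 -> skip
  v9 WRITE c 34 -> skip
  v10 WRITE d 11 -> skip
  v11 WRITE c 29 -> skip
  v12 WRITE d 12 -> skip
  v13 WRITE d 79 -> skip
  v14 WRITE d 43 -> skip
  v15 WRITE d 22 -> skip
  v16 WRITE b 88 -> skip
  v17 WRITE a 87 -> keep
  v18 WRITE a 60 -> drop (> snap)
  v19 WRITE b 93 -> skip
  v20 WRITE d 60 -> skip
  v21 WRITE c 61 -> skip
Collected: [(3, 81), (4, 62), (5, 63), (6, 59), (17, 87)]

Answer: v3 81
v4 62
v5 63
v6 59
v17 87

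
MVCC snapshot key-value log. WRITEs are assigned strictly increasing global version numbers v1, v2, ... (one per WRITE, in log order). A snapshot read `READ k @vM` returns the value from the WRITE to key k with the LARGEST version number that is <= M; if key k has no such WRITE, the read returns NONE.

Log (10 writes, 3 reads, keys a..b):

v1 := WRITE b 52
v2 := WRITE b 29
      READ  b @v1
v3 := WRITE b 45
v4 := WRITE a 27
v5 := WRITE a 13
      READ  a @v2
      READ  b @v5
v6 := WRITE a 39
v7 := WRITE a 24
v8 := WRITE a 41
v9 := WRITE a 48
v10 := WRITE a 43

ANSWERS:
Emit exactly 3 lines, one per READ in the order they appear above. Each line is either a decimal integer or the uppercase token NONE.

v1: WRITE b=52  (b history now [(1, 52)])
v2: WRITE b=29  (b history now [(1, 52), (2, 29)])
READ b @v1: history=[(1, 52), (2, 29)] -> pick v1 -> 52
v3: WRITE b=45  (b history now [(1, 52), (2, 29), (3, 45)])
v4: WRITE a=27  (a history now [(4, 27)])
v5: WRITE a=13  (a history now [(4, 27), (5, 13)])
READ a @v2: history=[(4, 27), (5, 13)] -> no version <= 2 -> NONE
READ b @v5: history=[(1, 52), (2, 29), (3, 45)] -> pick v3 -> 45
v6: WRITE a=39  (a history now [(4, 27), (5, 13), (6, 39)])
v7: WRITE a=24  (a history now [(4, 27), (5, 13), (6, 39), (7, 24)])
v8: WRITE a=41  (a history now [(4, 27), (5, 13), (6, 39), (7, 24), (8, 41)])
v9: WRITE a=48  (a history now [(4, 27), (5, 13), (6, 39), (7, 24), (8, 41), (9, 48)])
v10: WRITE a=43  (a history now [(4, 27), (5, 13), (6, 39), (7, 24), (8, 41), (9, 48), (10, 43)])

Answer: 52
NONE
45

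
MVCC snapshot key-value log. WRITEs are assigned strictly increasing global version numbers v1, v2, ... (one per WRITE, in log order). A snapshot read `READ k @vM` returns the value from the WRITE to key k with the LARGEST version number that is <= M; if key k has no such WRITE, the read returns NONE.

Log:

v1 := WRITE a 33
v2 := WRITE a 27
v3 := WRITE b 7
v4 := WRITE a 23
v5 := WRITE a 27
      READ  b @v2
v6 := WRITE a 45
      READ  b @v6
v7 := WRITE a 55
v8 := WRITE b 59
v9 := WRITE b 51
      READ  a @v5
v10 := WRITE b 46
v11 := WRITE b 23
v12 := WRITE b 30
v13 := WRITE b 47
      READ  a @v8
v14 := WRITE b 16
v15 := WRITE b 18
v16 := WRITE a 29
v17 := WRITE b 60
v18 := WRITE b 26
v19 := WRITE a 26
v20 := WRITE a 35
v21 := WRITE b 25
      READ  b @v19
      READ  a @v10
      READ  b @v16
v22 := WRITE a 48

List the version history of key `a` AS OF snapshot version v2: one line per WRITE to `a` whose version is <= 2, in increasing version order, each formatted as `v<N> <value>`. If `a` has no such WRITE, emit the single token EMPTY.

Answer: v1 33
v2 27

Derivation:
Scan writes for key=a with version <= 2:
  v1 WRITE a 33 -> keep
  v2 WRITE a 27 -> keep
  v3 WRITE b 7 -> skip
  v4 WRITE a 23 -> drop (> snap)
  v5 WRITE a 27 -> drop (> snap)
  v6 WRITE a 45 -> drop (> snap)
  v7 WRITE a 55 -> drop (> snap)
  v8 WRITE b 59 -> skip
  v9 WRITE b 51 -> skip
  v10 WRITE b 46 -> skip
  v11 WRITE b 23 -> skip
  v12 WRITE b 30 -> skip
  v13 WRITE b 47 -> skip
  v14 WRITE b 16 -> skip
  v15 WRITE b 18 -> skip
  v16 WRITE a 29 -> drop (> snap)
  v17 WRITE b 60 -> skip
  v18 WRITE b 26 -> skip
  v19 WRITE a 26 -> drop (> snap)
  v20 WRITE a 35 -> drop (> snap)
  v21 WRITE b 25 -> skip
  v22 WRITE a 48 -> drop (> snap)
Collected: [(1, 33), (2, 27)]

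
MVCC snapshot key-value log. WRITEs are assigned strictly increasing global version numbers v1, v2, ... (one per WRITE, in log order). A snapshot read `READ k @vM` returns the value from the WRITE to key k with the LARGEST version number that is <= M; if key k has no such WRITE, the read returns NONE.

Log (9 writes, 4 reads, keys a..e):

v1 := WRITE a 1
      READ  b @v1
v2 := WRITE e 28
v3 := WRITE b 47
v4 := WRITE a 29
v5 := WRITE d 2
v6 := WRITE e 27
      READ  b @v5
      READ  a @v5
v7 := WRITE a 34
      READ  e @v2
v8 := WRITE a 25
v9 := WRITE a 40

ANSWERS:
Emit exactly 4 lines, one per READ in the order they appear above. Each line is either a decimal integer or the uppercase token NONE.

Answer: NONE
47
29
28

Derivation:
v1: WRITE a=1  (a history now [(1, 1)])
READ b @v1: history=[] -> no version <= 1 -> NONE
v2: WRITE e=28  (e history now [(2, 28)])
v3: WRITE b=47  (b history now [(3, 47)])
v4: WRITE a=29  (a history now [(1, 1), (4, 29)])
v5: WRITE d=2  (d history now [(5, 2)])
v6: WRITE e=27  (e history now [(2, 28), (6, 27)])
READ b @v5: history=[(3, 47)] -> pick v3 -> 47
READ a @v5: history=[(1, 1), (4, 29)] -> pick v4 -> 29
v7: WRITE a=34  (a history now [(1, 1), (4, 29), (7, 34)])
READ e @v2: history=[(2, 28), (6, 27)] -> pick v2 -> 28
v8: WRITE a=25  (a history now [(1, 1), (4, 29), (7, 34), (8, 25)])
v9: WRITE a=40  (a history now [(1, 1), (4, 29), (7, 34), (8, 25), (9, 40)])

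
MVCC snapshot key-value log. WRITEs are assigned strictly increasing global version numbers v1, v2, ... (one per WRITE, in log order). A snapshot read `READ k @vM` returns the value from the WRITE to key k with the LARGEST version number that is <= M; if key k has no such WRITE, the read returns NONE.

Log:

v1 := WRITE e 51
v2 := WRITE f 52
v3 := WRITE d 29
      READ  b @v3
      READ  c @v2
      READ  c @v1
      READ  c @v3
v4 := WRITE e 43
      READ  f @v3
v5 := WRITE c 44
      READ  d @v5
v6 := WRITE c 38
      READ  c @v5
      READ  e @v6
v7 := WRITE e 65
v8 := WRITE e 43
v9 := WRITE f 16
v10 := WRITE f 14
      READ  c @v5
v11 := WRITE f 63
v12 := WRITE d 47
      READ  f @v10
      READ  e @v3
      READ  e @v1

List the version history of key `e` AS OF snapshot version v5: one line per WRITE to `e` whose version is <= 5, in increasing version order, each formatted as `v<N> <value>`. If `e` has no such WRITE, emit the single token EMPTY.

Answer: v1 51
v4 43

Derivation:
Scan writes for key=e with version <= 5:
  v1 WRITE e 51 -> keep
  v2 WRITE f 52 -> skip
  v3 WRITE d 29 -> skip
  v4 WRITE e 43 -> keep
  v5 WRITE c 44 -> skip
  v6 WRITE c 38 -> skip
  v7 WRITE e 65 -> drop (> snap)
  v8 WRITE e 43 -> drop (> snap)
  v9 WRITE f 16 -> skip
  v10 WRITE f 14 -> skip
  v11 WRITE f 63 -> skip
  v12 WRITE d 47 -> skip
Collected: [(1, 51), (4, 43)]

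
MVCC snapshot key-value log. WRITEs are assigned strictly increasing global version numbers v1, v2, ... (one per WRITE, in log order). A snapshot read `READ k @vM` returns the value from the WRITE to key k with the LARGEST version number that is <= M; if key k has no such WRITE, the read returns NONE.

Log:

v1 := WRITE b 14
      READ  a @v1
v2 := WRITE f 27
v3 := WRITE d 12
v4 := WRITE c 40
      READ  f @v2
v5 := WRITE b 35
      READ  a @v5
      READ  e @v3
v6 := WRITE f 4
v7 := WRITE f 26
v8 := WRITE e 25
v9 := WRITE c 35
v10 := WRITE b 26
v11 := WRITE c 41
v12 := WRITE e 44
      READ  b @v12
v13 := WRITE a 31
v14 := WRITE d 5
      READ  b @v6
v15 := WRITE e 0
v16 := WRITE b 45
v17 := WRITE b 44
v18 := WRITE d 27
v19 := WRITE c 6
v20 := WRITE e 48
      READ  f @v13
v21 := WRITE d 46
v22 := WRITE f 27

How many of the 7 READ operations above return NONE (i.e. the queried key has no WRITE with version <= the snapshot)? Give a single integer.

Answer: 3

Derivation:
v1: WRITE b=14  (b history now [(1, 14)])
READ a @v1: history=[] -> no version <= 1 -> NONE
v2: WRITE f=27  (f history now [(2, 27)])
v3: WRITE d=12  (d history now [(3, 12)])
v4: WRITE c=40  (c history now [(4, 40)])
READ f @v2: history=[(2, 27)] -> pick v2 -> 27
v5: WRITE b=35  (b history now [(1, 14), (5, 35)])
READ a @v5: history=[] -> no version <= 5 -> NONE
READ e @v3: history=[] -> no version <= 3 -> NONE
v6: WRITE f=4  (f history now [(2, 27), (6, 4)])
v7: WRITE f=26  (f history now [(2, 27), (6, 4), (7, 26)])
v8: WRITE e=25  (e history now [(8, 25)])
v9: WRITE c=35  (c history now [(4, 40), (9, 35)])
v10: WRITE b=26  (b history now [(1, 14), (5, 35), (10, 26)])
v11: WRITE c=41  (c history now [(4, 40), (9, 35), (11, 41)])
v12: WRITE e=44  (e history now [(8, 25), (12, 44)])
READ b @v12: history=[(1, 14), (5, 35), (10, 26)] -> pick v10 -> 26
v13: WRITE a=31  (a history now [(13, 31)])
v14: WRITE d=5  (d history now [(3, 12), (14, 5)])
READ b @v6: history=[(1, 14), (5, 35), (10, 26)] -> pick v5 -> 35
v15: WRITE e=0  (e history now [(8, 25), (12, 44), (15, 0)])
v16: WRITE b=45  (b history now [(1, 14), (5, 35), (10, 26), (16, 45)])
v17: WRITE b=44  (b history now [(1, 14), (5, 35), (10, 26), (16, 45), (17, 44)])
v18: WRITE d=27  (d history now [(3, 12), (14, 5), (18, 27)])
v19: WRITE c=6  (c history now [(4, 40), (9, 35), (11, 41), (19, 6)])
v20: WRITE e=48  (e history now [(8, 25), (12, 44), (15, 0), (20, 48)])
READ f @v13: history=[(2, 27), (6, 4), (7, 26)] -> pick v7 -> 26
v21: WRITE d=46  (d history now [(3, 12), (14, 5), (18, 27), (21, 46)])
v22: WRITE f=27  (f history now [(2, 27), (6, 4), (7, 26), (22, 27)])
Read results in order: ['NONE', '27', 'NONE', 'NONE', '26', '35', '26']
NONE count = 3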